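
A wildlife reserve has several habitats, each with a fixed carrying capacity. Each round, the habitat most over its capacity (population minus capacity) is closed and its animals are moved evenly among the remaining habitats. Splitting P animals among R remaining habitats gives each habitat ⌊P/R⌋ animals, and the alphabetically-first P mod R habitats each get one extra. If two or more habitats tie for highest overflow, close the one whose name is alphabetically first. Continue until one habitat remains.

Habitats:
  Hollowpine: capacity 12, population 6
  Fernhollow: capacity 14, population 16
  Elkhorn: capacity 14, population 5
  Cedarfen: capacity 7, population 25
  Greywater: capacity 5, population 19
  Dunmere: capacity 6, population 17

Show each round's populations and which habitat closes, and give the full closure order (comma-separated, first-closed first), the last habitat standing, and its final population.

Round 1: Cedarfen=25 Dunmere=17 Elkhorn=5 Fernhollow=16 Greywater=19 Hollowpine=6 → close Cedarfen (overflow 18)
  25÷5 = 5 each, +1 to first 0
Round 2: Dunmere=22 Elkhorn=10 Fernhollow=21 Greywater=24 Hollowpine=11 → close Greywater (overflow 19)
  24÷4 = 6 each, +1 to first 0
Round 3: Dunmere=28 Elkhorn=16 Fernhollow=27 Hollowpine=17 → close Dunmere (overflow 22)
  28÷3 = 9 each, +1 to first 1
Round 4: Elkhorn=26 Fernhollow=36 Hollowpine=26 → close Fernhollow (overflow 22)
  36÷2 = 18 each, +1 to first 0
Round 5: Elkhorn=44 Hollowpine=44 → close Hollowpine (overflow 32)
  44÷1 = 44 each, +1 to first 0

Closure order: Cedarfen, Greywater, Dunmere, Fernhollow, Hollowpine
Last habitat: Elkhorn with 88 animals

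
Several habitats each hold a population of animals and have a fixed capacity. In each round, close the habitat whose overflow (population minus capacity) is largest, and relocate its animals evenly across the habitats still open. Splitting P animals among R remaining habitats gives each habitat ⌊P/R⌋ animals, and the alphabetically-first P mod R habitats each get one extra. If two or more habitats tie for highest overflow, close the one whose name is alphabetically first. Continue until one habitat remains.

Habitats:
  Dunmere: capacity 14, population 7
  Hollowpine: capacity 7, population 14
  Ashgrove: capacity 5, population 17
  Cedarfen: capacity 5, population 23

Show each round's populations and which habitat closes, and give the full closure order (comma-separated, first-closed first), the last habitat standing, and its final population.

Round 1: Ashgrove=17 Cedarfen=23 Dunmere=7 Hollowpine=14 → close Cedarfen (overflow 18)
  23÷3 = 7 each, +1 to first 2
Round 2: Ashgrove=25 Dunmere=15 Hollowpine=21 → close Ashgrove (overflow 20)
  25÷2 = 12 each, +1 to first 1
Round 3: Dunmere=28 Hollowpine=33 → close Hollowpine (overflow 26)
  33÷1 = 33 each, +1 to first 0

Closure order: Cedarfen, Ashgrove, Hollowpine
Last habitat: Dunmere with 61 animals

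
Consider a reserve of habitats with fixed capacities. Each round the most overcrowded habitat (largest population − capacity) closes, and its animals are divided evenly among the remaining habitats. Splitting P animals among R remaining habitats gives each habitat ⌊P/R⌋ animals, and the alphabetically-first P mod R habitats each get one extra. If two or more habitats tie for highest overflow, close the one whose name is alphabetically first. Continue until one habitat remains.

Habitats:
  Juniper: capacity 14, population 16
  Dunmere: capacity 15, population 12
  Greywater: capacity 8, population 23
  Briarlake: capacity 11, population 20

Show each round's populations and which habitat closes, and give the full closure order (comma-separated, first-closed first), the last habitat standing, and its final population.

Closure order: Greywater, Briarlake, Juniper
Last habitat: Dunmere with 71 animals

Round 1: Briarlake=20 Dunmere=12 Greywater=23 Juniper=16 → close Greywater (overflow 15)
  23÷3 = 7 each, +1 to first 2
Round 2: Briarlake=28 Dunmere=20 Juniper=23 → close Briarlake (overflow 17)
  28÷2 = 14 each, +1 to first 0
Round 3: Dunmere=34 Juniper=37 → close Juniper (overflow 23)
  37÷1 = 37 each, +1 to first 0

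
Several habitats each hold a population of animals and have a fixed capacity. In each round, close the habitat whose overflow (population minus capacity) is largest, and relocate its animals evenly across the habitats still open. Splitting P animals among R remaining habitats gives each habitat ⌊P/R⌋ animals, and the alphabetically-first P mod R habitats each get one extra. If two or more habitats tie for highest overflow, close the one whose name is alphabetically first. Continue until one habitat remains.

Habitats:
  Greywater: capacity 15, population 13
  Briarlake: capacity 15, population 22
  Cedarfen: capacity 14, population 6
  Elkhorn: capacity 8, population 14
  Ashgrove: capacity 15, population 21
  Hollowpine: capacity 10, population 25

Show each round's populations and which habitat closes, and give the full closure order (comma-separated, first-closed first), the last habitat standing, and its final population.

Round 1: Ashgrove=21 Briarlake=22 Cedarfen=6 Elkhorn=14 Greywater=13 Hollowpine=25 → close Hollowpine (overflow 15)
  25÷5 = 5 each, +1 to first 0
Round 2: Ashgrove=26 Briarlake=27 Cedarfen=11 Elkhorn=19 Greywater=18 → close Briarlake (overflow 12)
  27÷4 = 6 each, +1 to first 3
Round 3: Ashgrove=33 Cedarfen=18 Elkhorn=26 Greywater=24 → close Ashgrove (overflow 18)
  33÷3 = 11 each, +1 to first 0
Round 4: Cedarfen=29 Elkhorn=37 Greywater=35 → close Elkhorn (overflow 29)
  37÷2 = 18 each, +1 to first 1
Round 5: Cedarfen=48 Greywater=53 → close Greywater (overflow 38)
  53÷1 = 53 each, +1 to first 0

Closure order: Hollowpine, Briarlake, Ashgrove, Elkhorn, Greywater
Last habitat: Cedarfen with 101 animals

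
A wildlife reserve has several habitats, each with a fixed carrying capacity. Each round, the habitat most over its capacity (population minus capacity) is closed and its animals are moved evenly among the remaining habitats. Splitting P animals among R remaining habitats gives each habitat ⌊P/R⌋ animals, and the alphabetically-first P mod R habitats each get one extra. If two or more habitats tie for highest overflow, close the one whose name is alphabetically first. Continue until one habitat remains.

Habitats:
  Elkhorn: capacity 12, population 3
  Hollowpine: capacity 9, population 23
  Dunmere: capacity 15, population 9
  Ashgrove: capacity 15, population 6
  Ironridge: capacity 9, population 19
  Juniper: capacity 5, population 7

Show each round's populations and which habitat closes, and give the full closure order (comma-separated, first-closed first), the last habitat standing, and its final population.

Closure order: Hollowpine, Ironridge, Juniper, Dunmere, Ashgrove
Last habitat: Elkhorn with 67 animals

Round 1: Ashgrove=6 Dunmere=9 Elkhorn=3 Hollowpine=23 Ironridge=19 Juniper=7 → close Hollowpine (overflow 14)
  23÷5 = 4 each, +1 to first 3
Round 2: Ashgrove=11 Dunmere=14 Elkhorn=8 Ironridge=23 Juniper=11 → close Ironridge (overflow 14)
  23÷4 = 5 each, +1 to first 3
Round 3: Ashgrove=17 Dunmere=20 Elkhorn=14 Juniper=16 → close Juniper (overflow 11)
  16÷3 = 5 each, +1 to first 1
Round 4: Ashgrove=23 Dunmere=25 Elkhorn=19 → close Dunmere (overflow 10)
  25÷2 = 12 each, +1 to first 1
Round 5: Ashgrove=36 Elkhorn=31 → close Ashgrove (overflow 21)
  36÷1 = 36 each, +1 to first 0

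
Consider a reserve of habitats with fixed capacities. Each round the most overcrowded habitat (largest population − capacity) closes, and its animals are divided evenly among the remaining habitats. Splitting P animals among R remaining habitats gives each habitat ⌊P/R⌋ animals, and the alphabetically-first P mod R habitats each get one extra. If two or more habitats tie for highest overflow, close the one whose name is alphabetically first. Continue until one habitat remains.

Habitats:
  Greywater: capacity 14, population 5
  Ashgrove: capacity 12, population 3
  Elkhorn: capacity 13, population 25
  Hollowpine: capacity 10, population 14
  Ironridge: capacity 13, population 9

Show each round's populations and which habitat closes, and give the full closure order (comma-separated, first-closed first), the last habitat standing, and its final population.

Closure order: Elkhorn, Hollowpine, Ironridge, Ashgrove
Last habitat: Greywater with 56 animals

Round 1: Ashgrove=3 Elkhorn=25 Greywater=5 Hollowpine=14 Ironridge=9 → close Elkhorn (overflow 12)
  25÷4 = 6 each, +1 to first 1
Round 2: Ashgrove=10 Greywater=11 Hollowpine=20 Ironridge=15 → close Hollowpine (overflow 10)
  20÷3 = 6 each, +1 to first 2
Round 3: Ashgrove=17 Greywater=18 Ironridge=21 → close Ironridge (overflow 8)
  21÷2 = 10 each, +1 to first 1
Round 4: Ashgrove=28 Greywater=28 → close Ashgrove (overflow 16)
  28÷1 = 28 each, +1 to first 0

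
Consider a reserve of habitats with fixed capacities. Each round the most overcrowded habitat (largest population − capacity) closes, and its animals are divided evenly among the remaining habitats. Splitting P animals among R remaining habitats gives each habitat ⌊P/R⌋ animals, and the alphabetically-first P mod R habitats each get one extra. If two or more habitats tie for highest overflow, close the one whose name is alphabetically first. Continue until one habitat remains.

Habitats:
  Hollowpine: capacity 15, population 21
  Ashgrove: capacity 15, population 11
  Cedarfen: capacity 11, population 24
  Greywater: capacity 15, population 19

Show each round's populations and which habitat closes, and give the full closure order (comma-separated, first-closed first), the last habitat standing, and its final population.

Closure order: Cedarfen, Hollowpine, Greywater
Last habitat: Ashgrove with 75 animals

Round 1: Ashgrove=11 Cedarfen=24 Greywater=19 Hollowpine=21 → close Cedarfen (overflow 13)
  24÷3 = 8 each, +1 to first 0
Round 2: Ashgrove=19 Greywater=27 Hollowpine=29 → close Hollowpine (overflow 14)
  29÷2 = 14 each, +1 to first 1
Round 3: Ashgrove=34 Greywater=41 → close Greywater (overflow 26)
  41÷1 = 41 each, +1 to first 0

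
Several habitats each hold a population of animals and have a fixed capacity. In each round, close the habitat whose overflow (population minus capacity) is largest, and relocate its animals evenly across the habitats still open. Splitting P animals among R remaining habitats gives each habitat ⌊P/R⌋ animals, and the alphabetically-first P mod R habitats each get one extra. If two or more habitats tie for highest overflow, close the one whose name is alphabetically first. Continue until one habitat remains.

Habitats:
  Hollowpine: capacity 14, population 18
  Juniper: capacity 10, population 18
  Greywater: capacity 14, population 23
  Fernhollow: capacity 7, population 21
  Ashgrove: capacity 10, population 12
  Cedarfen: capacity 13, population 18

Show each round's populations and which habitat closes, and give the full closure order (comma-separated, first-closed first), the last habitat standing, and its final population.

Round 1: Ashgrove=12 Cedarfen=18 Fernhollow=21 Greywater=23 Hollowpine=18 Juniper=18 → close Fernhollow (overflow 14)
  21÷5 = 4 each, +1 to first 1
Round 2: Ashgrove=17 Cedarfen=22 Greywater=27 Hollowpine=22 Juniper=22 → close Greywater (overflow 13)
  27÷4 = 6 each, +1 to first 3
Round 3: Ashgrove=24 Cedarfen=29 Hollowpine=29 Juniper=28 → close Juniper (overflow 18)
  28÷3 = 9 each, +1 to first 1
Round 4: Ashgrove=34 Cedarfen=38 Hollowpine=38 → close Cedarfen (overflow 25)
  38÷2 = 19 each, +1 to first 0
Round 5: Ashgrove=53 Hollowpine=57 → close Ashgrove (overflow 43)
  53÷1 = 53 each, +1 to first 0

Closure order: Fernhollow, Greywater, Juniper, Cedarfen, Ashgrove
Last habitat: Hollowpine with 110 animals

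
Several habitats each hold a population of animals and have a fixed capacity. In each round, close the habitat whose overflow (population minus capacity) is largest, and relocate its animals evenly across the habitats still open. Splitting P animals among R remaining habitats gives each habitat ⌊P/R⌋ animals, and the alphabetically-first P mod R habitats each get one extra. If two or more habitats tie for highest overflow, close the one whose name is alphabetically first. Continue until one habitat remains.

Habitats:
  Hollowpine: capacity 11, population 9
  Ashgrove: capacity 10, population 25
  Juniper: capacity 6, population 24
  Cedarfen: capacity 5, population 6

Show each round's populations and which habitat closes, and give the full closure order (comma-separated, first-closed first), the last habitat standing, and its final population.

Closure order: Juniper, Ashgrove, Cedarfen
Last habitat: Hollowpine with 64 animals

Round 1: Ashgrove=25 Cedarfen=6 Hollowpine=9 Juniper=24 → close Juniper (overflow 18)
  24÷3 = 8 each, +1 to first 0
Round 2: Ashgrove=33 Cedarfen=14 Hollowpine=17 → close Ashgrove (overflow 23)
  33÷2 = 16 each, +1 to first 1
Round 3: Cedarfen=31 Hollowpine=33 → close Cedarfen (overflow 26)
  31÷1 = 31 each, +1 to first 0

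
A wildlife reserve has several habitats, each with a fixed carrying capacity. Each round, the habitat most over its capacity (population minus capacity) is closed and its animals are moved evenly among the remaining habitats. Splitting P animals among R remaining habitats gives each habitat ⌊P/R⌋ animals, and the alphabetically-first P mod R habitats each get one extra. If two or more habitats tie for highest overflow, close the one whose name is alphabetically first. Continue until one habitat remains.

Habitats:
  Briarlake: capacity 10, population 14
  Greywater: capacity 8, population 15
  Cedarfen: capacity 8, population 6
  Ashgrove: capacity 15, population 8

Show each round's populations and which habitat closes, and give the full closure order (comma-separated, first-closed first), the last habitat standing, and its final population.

Round 1: Ashgrove=8 Briarlake=14 Cedarfen=6 Greywater=15 → close Greywater (overflow 7)
  15÷3 = 5 each, +1 to first 0
Round 2: Ashgrove=13 Briarlake=19 Cedarfen=11 → close Briarlake (overflow 9)
  19÷2 = 9 each, +1 to first 1
Round 3: Ashgrove=23 Cedarfen=20 → close Cedarfen (overflow 12)
  20÷1 = 20 each, +1 to first 0

Closure order: Greywater, Briarlake, Cedarfen
Last habitat: Ashgrove with 43 animals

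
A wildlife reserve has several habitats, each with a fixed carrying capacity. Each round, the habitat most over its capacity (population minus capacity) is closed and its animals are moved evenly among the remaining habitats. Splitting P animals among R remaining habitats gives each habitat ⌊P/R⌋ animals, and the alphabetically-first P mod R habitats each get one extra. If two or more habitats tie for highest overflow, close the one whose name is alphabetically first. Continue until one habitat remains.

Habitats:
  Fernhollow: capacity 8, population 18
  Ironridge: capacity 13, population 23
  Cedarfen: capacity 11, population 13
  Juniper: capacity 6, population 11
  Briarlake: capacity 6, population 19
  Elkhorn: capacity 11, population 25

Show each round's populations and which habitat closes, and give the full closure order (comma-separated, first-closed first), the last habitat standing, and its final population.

Round 1: Briarlake=19 Cedarfen=13 Elkhorn=25 Fernhollow=18 Ironridge=23 Juniper=11 → close Elkhorn (overflow 14)
  25÷5 = 5 each, +1 to first 0
Round 2: Briarlake=24 Cedarfen=18 Fernhollow=23 Ironridge=28 Juniper=16 → close Briarlake (overflow 18)
  24÷4 = 6 each, +1 to first 0
Round 3: Cedarfen=24 Fernhollow=29 Ironridge=34 Juniper=22 → close Fernhollow (overflow 21)
  29÷3 = 9 each, +1 to first 2
Round 4: Cedarfen=34 Ironridge=44 Juniper=31 → close Ironridge (overflow 31)
  44÷2 = 22 each, +1 to first 0
Round 5: Cedarfen=56 Juniper=53 → close Juniper (overflow 47)
  53÷1 = 53 each, +1 to first 0

Closure order: Elkhorn, Briarlake, Fernhollow, Ironridge, Juniper
Last habitat: Cedarfen with 109 animals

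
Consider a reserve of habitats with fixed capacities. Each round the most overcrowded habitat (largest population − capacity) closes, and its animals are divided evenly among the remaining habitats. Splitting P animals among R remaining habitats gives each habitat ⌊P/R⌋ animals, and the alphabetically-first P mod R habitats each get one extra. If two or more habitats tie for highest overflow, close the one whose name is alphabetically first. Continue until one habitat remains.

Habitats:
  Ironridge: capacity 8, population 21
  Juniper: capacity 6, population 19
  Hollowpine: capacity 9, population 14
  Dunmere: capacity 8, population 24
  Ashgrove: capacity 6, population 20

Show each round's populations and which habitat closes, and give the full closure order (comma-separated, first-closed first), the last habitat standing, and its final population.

Round 1: Ashgrove=20 Dunmere=24 Hollowpine=14 Ironridge=21 Juniper=19 → close Dunmere (overflow 16)
  24÷4 = 6 each, +1 to first 0
Round 2: Ashgrove=26 Hollowpine=20 Ironridge=27 Juniper=25 → close Ashgrove (overflow 20)
  26÷3 = 8 each, +1 to first 2
Round 3: Hollowpine=29 Ironridge=36 Juniper=33 → close Ironridge (overflow 28)
  36÷2 = 18 each, +1 to first 0
Round 4: Hollowpine=47 Juniper=51 → close Juniper (overflow 45)
  51÷1 = 51 each, +1 to first 0

Closure order: Dunmere, Ashgrove, Ironridge, Juniper
Last habitat: Hollowpine with 98 animals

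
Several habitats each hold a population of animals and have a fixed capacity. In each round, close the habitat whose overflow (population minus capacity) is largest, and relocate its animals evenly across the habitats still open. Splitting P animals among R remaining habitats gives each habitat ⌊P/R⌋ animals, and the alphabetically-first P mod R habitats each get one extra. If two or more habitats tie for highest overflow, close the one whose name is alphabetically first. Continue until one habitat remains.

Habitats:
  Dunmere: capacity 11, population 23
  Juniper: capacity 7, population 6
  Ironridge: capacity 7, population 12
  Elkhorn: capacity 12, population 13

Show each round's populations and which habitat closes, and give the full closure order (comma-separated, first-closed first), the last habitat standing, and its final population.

Closure order: Dunmere, Ironridge, Elkhorn
Last habitat: Juniper with 54 animals

Round 1: Dunmere=23 Elkhorn=13 Ironridge=12 Juniper=6 → close Dunmere (overflow 12)
  23÷3 = 7 each, +1 to first 2
Round 2: Elkhorn=21 Ironridge=20 Juniper=13 → close Ironridge (overflow 13)
  20÷2 = 10 each, +1 to first 0
Round 3: Elkhorn=31 Juniper=23 → close Elkhorn (overflow 19)
  31÷1 = 31 each, +1 to first 0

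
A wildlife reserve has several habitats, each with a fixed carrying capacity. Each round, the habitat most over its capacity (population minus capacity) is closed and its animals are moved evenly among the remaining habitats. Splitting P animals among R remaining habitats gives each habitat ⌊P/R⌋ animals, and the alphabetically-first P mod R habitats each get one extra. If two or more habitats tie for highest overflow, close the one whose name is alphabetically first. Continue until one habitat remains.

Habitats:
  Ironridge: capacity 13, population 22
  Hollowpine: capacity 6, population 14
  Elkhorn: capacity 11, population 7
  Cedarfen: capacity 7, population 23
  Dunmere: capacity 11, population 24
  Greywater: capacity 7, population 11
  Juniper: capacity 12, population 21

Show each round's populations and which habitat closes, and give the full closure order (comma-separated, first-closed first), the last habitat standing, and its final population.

Round 1: Cedarfen=23 Dunmere=24 Elkhorn=7 Greywater=11 Hollowpine=14 Ironridge=22 Juniper=21 → close Cedarfen (overflow 16)
  23÷6 = 3 each, +1 to first 5
Round 2: Dunmere=28 Elkhorn=11 Greywater=15 Hollowpine=18 Ironridge=26 Juniper=24 → close Dunmere (overflow 17)
  28÷5 = 5 each, +1 to first 3
Round 3: Elkhorn=17 Greywater=21 Hollowpine=24 Ironridge=31 Juniper=29 → close Hollowpine (overflow 18)
  24÷4 = 6 each, +1 to first 0
Round 4: Elkhorn=23 Greywater=27 Ironridge=37 Juniper=35 → close Ironridge (overflow 24)
  37÷3 = 12 each, +1 to first 1
Round 5: Elkhorn=36 Greywater=39 Juniper=47 → close Juniper (overflow 35)
  47÷2 = 23 each, +1 to first 1
Round 6: Elkhorn=60 Greywater=62 → close Greywater (overflow 55)
  62÷1 = 62 each, +1 to first 0

Closure order: Cedarfen, Dunmere, Hollowpine, Ironridge, Juniper, Greywater
Last habitat: Elkhorn with 122 animals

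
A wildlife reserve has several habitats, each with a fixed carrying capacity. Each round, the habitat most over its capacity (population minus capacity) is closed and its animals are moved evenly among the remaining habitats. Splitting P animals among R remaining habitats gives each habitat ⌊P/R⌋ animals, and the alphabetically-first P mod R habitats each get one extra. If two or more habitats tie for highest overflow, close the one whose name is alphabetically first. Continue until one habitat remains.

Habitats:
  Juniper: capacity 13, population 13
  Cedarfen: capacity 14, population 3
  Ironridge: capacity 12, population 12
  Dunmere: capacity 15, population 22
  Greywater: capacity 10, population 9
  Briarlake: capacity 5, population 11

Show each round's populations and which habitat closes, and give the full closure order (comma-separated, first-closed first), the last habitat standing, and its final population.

Round 1: Briarlake=11 Cedarfen=3 Dunmere=22 Greywater=9 Ironridge=12 Juniper=13 → close Dunmere (overflow 7)
  22÷5 = 4 each, +1 to first 2
Round 2: Briarlake=16 Cedarfen=8 Greywater=13 Ironridge=16 Juniper=17 → close Briarlake (overflow 11)
  16÷4 = 4 each, +1 to first 0
Round 3: Cedarfen=12 Greywater=17 Ironridge=20 Juniper=21 → close Ironridge (overflow 8)
  20÷3 = 6 each, +1 to first 2
Round 4: Cedarfen=19 Greywater=24 Juniper=27 → close Greywater (overflow 14)
  24÷2 = 12 each, +1 to first 0
Round 5: Cedarfen=31 Juniper=39 → close Juniper (overflow 26)
  39÷1 = 39 each, +1 to first 0

Closure order: Dunmere, Briarlake, Ironridge, Greywater, Juniper
Last habitat: Cedarfen with 70 animals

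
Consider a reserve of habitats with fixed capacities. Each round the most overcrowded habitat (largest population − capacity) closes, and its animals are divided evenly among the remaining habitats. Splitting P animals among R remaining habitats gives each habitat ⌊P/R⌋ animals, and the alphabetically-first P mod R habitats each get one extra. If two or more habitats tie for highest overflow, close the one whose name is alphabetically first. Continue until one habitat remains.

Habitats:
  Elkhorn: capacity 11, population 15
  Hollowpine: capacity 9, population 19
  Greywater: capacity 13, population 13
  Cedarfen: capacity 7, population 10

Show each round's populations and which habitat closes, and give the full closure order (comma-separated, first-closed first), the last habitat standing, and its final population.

Closure order: Hollowpine, Cedarfen, Elkhorn
Last habitat: Greywater with 57 animals

Round 1: Cedarfen=10 Elkhorn=15 Greywater=13 Hollowpine=19 → close Hollowpine (overflow 10)
  19÷3 = 6 each, +1 to first 1
Round 2: Cedarfen=17 Elkhorn=21 Greywater=19 → close Cedarfen (overflow 10)
  17÷2 = 8 each, +1 to first 1
Round 3: Elkhorn=30 Greywater=27 → close Elkhorn (overflow 19)
  30÷1 = 30 each, +1 to first 0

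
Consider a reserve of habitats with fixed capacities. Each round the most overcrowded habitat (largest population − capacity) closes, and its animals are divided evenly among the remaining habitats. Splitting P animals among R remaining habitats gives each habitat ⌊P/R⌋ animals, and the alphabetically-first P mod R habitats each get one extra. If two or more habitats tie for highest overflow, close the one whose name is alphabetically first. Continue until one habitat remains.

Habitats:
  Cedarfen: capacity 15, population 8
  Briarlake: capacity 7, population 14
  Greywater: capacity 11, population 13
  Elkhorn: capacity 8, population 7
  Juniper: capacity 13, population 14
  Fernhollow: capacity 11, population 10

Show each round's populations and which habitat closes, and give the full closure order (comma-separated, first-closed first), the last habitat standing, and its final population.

Round 1: Briarlake=14 Cedarfen=8 Elkhorn=7 Fernhollow=10 Greywater=13 Juniper=14 → close Briarlake (overflow 7)
  14÷5 = 2 each, +1 to first 4
Round 2: Cedarfen=11 Elkhorn=10 Fernhollow=13 Greywater=16 Juniper=16 → close Greywater (overflow 5)
  16÷4 = 4 each, +1 to first 0
Round 3: Cedarfen=15 Elkhorn=14 Fernhollow=17 Juniper=20 → close Juniper (overflow 7)
  20÷3 = 6 each, +1 to first 2
Round 4: Cedarfen=22 Elkhorn=21 Fernhollow=23 → close Elkhorn (overflow 13)
  21÷2 = 10 each, +1 to first 1
Round 5: Cedarfen=33 Fernhollow=33 → close Fernhollow (overflow 22)
  33÷1 = 33 each, +1 to first 0

Closure order: Briarlake, Greywater, Juniper, Elkhorn, Fernhollow
Last habitat: Cedarfen with 66 animals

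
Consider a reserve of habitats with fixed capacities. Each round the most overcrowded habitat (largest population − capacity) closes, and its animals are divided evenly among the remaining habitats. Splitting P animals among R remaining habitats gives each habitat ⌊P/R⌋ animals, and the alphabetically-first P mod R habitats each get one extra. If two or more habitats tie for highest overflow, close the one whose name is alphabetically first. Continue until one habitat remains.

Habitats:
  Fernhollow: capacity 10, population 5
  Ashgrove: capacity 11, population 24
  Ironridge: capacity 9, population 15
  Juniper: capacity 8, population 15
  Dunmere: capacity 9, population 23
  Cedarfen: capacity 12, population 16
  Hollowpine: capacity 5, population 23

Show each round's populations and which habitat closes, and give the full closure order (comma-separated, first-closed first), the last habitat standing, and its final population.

Closure order: Hollowpine, Dunmere, Ashgrove, Cedarfen, Ironridge, Juniper
Last habitat: Fernhollow with 121 animals

Round 1: Ashgrove=24 Cedarfen=16 Dunmere=23 Fernhollow=5 Hollowpine=23 Ironridge=15 Juniper=15 → close Hollowpine (overflow 18)
  23÷6 = 3 each, +1 to first 5
Round 2: Ashgrove=28 Cedarfen=20 Dunmere=27 Fernhollow=9 Ironridge=19 Juniper=18 → close Dunmere (overflow 18)
  27÷5 = 5 each, +1 to first 2
Round 3: Ashgrove=34 Cedarfen=26 Fernhollow=14 Ironridge=24 Juniper=23 → close Ashgrove (overflow 23)
  34÷4 = 8 each, +1 to first 2
Round 4: Cedarfen=35 Fernhollow=23 Ironridge=32 Juniper=31 → close Cedarfen (overflow 23)
  35÷3 = 11 each, +1 to first 2
Round 5: Fernhollow=35 Ironridge=44 Juniper=42 → close Ironridge (overflow 35)
  44÷2 = 22 each, +1 to first 0
Round 6: Fernhollow=57 Juniper=64 → close Juniper (overflow 56)
  64÷1 = 64 each, +1 to first 0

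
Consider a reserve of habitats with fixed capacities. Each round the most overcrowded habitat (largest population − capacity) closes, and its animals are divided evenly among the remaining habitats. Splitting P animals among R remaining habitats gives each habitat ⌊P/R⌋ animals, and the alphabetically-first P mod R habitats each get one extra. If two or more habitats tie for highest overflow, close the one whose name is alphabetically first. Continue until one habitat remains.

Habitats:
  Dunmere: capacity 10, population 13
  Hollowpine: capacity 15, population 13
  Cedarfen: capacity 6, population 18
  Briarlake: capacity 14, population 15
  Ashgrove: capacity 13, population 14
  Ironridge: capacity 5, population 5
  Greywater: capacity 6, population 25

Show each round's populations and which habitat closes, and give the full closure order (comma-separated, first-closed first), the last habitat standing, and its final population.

Closure order: Greywater, Cedarfen, Ashgrove, Dunmere, Briarlake, Ironridge
Last habitat: Hollowpine with 103 animals

Round 1: Ashgrove=14 Briarlake=15 Cedarfen=18 Dunmere=13 Greywater=25 Hollowpine=13 Ironridge=5 → close Greywater (overflow 19)
  25÷6 = 4 each, +1 to first 1
Round 2: Ashgrove=19 Briarlake=19 Cedarfen=22 Dunmere=17 Hollowpine=17 Ironridge=9 → close Cedarfen (overflow 16)
  22÷5 = 4 each, +1 to first 2
Round 3: Ashgrove=24 Briarlake=24 Dunmere=21 Hollowpine=21 Ironridge=13 → close Ashgrove (overflow 11)
  24÷4 = 6 each, +1 to first 0
Round 4: Briarlake=30 Dunmere=27 Hollowpine=27 Ironridge=19 → close Dunmere (overflow 17)
  27÷3 = 9 each, +1 to first 0
Round 5: Briarlake=39 Hollowpine=36 Ironridge=28 → close Briarlake (overflow 25)
  39÷2 = 19 each, +1 to first 1
Round 6: Hollowpine=56 Ironridge=47 → close Ironridge (overflow 42)
  47÷1 = 47 each, +1 to first 0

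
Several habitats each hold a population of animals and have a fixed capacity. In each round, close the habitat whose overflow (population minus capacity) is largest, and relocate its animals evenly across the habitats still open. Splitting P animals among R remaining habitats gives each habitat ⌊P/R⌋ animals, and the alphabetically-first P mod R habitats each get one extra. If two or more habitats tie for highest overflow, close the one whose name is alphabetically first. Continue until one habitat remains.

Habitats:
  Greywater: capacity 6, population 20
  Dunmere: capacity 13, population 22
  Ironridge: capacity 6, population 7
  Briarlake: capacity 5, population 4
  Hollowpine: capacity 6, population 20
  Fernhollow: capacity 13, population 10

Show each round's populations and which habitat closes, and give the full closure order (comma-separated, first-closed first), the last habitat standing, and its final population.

Closure order: Greywater, Hollowpine, Dunmere, Ironridge, Briarlake
Last habitat: Fernhollow with 83 animals

Round 1: Briarlake=4 Dunmere=22 Fernhollow=10 Greywater=20 Hollowpine=20 Ironridge=7 → close Greywater (overflow 14)
  20÷5 = 4 each, +1 to first 0
Round 2: Briarlake=8 Dunmere=26 Fernhollow=14 Hollowpine=24 Ironridge=11 → close Hollowpine (overflow 18)
  24÷4 = 6 each, +1 to first 0
Round 3: Briarlake=14 Dunmere=32 Fernhollow=20 Ironridge=17 → close Dunmere (overflow 19)
  32÷3 = 10 each, +1 to first 2
Round 4: Briarlake=25 Fernhollow=31 Ironridge=27 → close Ironridge (overflow 21)
  27÷2 = 13 each, +1 to first 1
Round 5: Briarlake=39 Fernhollow=44 → close Briarlake (overflow 34)
  39÷1 = 39 each, +1 to first 0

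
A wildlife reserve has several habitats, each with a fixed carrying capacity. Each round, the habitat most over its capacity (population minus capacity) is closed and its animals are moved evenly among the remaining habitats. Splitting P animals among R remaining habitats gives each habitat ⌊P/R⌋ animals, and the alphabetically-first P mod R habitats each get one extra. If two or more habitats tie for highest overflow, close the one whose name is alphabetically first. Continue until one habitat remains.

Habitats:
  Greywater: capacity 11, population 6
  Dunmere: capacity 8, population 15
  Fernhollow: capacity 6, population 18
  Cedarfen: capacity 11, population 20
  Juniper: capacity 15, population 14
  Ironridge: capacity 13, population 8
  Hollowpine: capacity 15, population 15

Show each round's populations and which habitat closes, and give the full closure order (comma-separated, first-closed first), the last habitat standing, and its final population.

Round 1: Cedarfen=20 Dunmere=15 Fernhollow=18 Greywater=6 Hollowpine=15 Ironridge=8 Juniper=14 → close Fernhollow (overflow 12)
  18÷6 = 3 each, +1 to first 0
Round 2: Cedarfen=23 Dunmere=18 Greywater=9 Hollowpine=18 Ironridge=11 Juniper=17 → close Cedarfen (overflow 12)
  23÷5 = 4 each, +1 to first 3
Round 3: Dunmere=23 Greywater=14 Hollowpine=23 Ironridge=15 Juniper=21 → close Dunmere (overflow 15)
  23÷4 = 5 each, +1 to first 3
Round 4: Greywater=20 Hollowpine=29 Ironridge=21 Juniper=26 → close Hollowpine (overflow 14)
  29÷3 = 9 each, +1 to first 2
Round 5: Greywater=30 Ironridge=31 Juniper=35 → close Juniper (overflow 20)
  35÷2 = 17 each, +1 to first 1
Round 6: Greywater=48 Ironridge=48 → close Greywater (overflow 37)
  48÷1 = 48 each, +1 to first 0

Closure order: Fernhollow, Cedarfen, Dunmere, Hollowpine, Juniper, Greywater
Last habitat: Ironridge with 96 animals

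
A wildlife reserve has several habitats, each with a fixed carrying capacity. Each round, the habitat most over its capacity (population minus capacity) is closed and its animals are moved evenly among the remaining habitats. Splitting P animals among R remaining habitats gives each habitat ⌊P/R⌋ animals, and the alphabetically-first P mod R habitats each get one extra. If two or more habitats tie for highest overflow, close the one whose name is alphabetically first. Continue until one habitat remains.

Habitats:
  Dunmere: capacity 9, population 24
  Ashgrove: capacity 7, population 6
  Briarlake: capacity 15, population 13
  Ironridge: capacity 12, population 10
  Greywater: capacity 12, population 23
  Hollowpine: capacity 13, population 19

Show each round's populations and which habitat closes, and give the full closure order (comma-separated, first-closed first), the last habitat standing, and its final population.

Round 1: Ashgrove=6 Briarlake=13 Dunmere=24 Greywater=23 Hollowpine=19 Ironridge=10 → close Dunmere (overflow 15)
  24÷5 = 4 each, +1 to first 4
Round 2: Ashgrove=11 Briarlake=18 Greywater=28 Hollowpine=24 Ironridge=14 → close Greywater (overflow 16)
  28÷4 = 7 each, +1 to first 0
Round 3: Ashgrove=18 Briarlake=25 Hollowpine=31 Ironridge=21 → close Hollowpine (overflow 18)
  31÷3 = 10 each, +1 to first 1
Round 4: Ashgrove=29 Briarlake=35 Ironridge=31 → close Ashgrove (overflow 22)
  29÷2 = 14 each, +1 to first 1
Round 5: Briarlake=50 Ironridge=45 → close Briarlake (overflow 35)
  50÷1 = 50 each, +1 to first 0

Closure order: Dunmere, Greywater, Hollowpine, Ashgrove, Briarlake
Last habitat: Ironridge with 95 animals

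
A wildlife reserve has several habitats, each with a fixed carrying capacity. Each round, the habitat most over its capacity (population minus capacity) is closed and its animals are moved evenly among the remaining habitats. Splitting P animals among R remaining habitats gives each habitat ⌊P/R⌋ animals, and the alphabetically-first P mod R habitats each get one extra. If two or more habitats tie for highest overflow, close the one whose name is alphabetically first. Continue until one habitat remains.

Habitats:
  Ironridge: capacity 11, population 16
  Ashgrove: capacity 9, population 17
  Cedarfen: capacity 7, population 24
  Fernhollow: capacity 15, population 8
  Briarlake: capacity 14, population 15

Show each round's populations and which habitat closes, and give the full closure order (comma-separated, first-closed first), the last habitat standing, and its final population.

Round 1: Ashgrove=17 Briarlake=15 Cedarfen=24 Fernhollow=8 Ironridge=16 → close Cedarfen (overflow 17)
  24÷4 = 6 each, +1 to first 0
Round 2: Ashgrove=23 Briarlake=21 Fernhollow=14 Ironridge=22 → close Ashgrove (overflow 14)
  23÷3 = 7 each, +1 to first 2
Round 3: Briarlake=29 Fernhollow=22 Ironridge=29 → close Ironridge (overflow 18)
  29÷2 = 14 each, +1 to first 1
Round 4: Briarlake=44 Fernhollow=36 → close Briarlake (overflow 30)
  44÷1 = 44 each, +1 to first 0

Closure order: Cedarfen, Ashgrove, Ironridge, Briarlake
Last habitat: Fernhollow with 80 animals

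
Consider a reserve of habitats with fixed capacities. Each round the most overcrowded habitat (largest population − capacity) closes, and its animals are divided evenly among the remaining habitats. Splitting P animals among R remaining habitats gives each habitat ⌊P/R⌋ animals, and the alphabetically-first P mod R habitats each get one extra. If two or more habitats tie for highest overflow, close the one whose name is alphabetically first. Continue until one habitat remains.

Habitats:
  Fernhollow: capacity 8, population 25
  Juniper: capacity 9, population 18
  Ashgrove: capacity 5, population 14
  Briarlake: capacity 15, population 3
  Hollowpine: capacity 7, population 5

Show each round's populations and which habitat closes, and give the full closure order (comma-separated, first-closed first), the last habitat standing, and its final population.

Closure order: Fernhollow, Ashgrove, Juniper, Hollowpine
Last habitat: Briarlake with 65 animals

Round 1: Ashgrove=14 Briarlake=3 Fernhollow=25 Hollowpine=5 Juniper=18 → close Fernhollow (overflow 17)
  25÷4 = 6 each, +1 to first 1
Round 2: Ashgrove=21 Briarlake=9 Hollowpine=11 Juniper=24 → close Ashgrove (overflow 16)
  21÷3 = 7 each, +1 to first 0
Round 3: Briarlake=16 Hollowpine=18 Juniper=31 → close Juniper (overflow 22)
  31÷2 = 15 each, +1 to first 1
Round 4: Briarlake=32 Hollowpine=33 → close Hollowpine (overflow 26)
  33÷1 = 33 each, +1 to first 0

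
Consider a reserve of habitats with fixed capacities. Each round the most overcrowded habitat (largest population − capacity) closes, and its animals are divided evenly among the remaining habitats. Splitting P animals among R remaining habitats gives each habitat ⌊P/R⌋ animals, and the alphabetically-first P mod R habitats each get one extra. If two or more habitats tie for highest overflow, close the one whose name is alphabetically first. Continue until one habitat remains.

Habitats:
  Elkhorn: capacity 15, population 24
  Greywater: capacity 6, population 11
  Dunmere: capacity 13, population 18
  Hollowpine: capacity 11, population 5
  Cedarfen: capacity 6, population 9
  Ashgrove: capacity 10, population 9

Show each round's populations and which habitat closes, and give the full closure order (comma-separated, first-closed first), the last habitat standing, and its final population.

Round 1: Ashgrove=9 Cedarfen=9 Dunmere=18 Elkhorn=24 Greywater=11 Hollowpine=5 → close Elkhorn (overflow 9)
  24÷5 = 4 each, +1 to first 4
Round 2: Ashgrove=14 Cedarfen=14 Dunmere=23 Greywater=16 Hollowpine=9 → close Dunmere (overflow 10)
  23÷4 = 5 each, +1 to first 3
Round 3: Ashgrove=20 Cedarfen=20 Greywater=22 Hollowpine=14 → close Greywater (overflow 16)
  22÷3 = 7 each, +1 to first 1
Round 4: Ashgrove=28 Cedarfen=27 Hollowpine=21 → close Cedarfen (overflow 21)
  27÷2 = 13 each, +1 to first 1
Round 5: Ashgrove=42 Hollowpine=34 → close Ashgrove (overflow 32)
  42÷1 = 42 each, +1 to first 0

Closure order: Elkhorn, Dunmere, Greywater, Cedarfen, Ashgrove
Last habitat: Hollowpine with 76 animals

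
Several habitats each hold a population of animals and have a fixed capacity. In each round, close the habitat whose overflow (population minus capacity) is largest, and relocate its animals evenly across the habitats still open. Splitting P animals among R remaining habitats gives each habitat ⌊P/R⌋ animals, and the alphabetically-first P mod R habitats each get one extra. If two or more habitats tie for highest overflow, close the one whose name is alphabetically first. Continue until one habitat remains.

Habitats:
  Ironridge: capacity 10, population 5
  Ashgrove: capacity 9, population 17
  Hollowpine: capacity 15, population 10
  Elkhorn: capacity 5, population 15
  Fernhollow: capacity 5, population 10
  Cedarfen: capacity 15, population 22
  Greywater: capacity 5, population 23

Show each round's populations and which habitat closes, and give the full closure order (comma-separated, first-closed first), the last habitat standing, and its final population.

Round 1: Ashgrove=17 Cedarfen=22 Elkhorn=15 Fernhollow=10 Greywater=23 Hollowpine=10 Ironridge=5 → close Greywater (overflow 18)
  23÷6 = 3 each, +1 to first 5
Round 2: Ashgrove=21 Cedarfen=26 Elkhorn=19 Fernhollow=14 Hollowpine=14 Ironridge=8 → close Elkhorn (overflow 14)
  19÷5 = 3 each, +1 to first 4
Round 3: Ashgrove=25 Cedarfen=30 Fernhollow=18 Hollowpine=18 Ironridge=11 → close Ashgrove (overflow 16)
  25÷4 = 6 each, +1 to first 1
Round 4: Cedarfen=37 Fernhollow=24 Hollowpine=24 Ironridge=17 → close Cedarfen (overflow 22)
  37÷3 = 12 each, +1 to first 1
Round 5: Fernhollow=37 Hollowpine=36 Ironridge=29 → close Fernhollow (overflow 32)
  37÷2 = 18 each, +1 to first 1
Round 6: Hollowpine=55 Ironridge=47 → close Hollowpine (overflow 40)
  55÷1 = 55 each, +1 to first 0

Closure order: Greywater, Elkhorn, Ashgrove, Cedarfen, Fernhollow, Hollowpine
Last habitat: Ironridge with 102 animals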